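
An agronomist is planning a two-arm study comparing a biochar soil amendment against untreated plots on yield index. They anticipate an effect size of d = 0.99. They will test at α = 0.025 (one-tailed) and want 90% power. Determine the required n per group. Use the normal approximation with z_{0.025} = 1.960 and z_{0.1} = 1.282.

n = 22 per group

For two independent groups with equal n: n = 2·((z_{α} + z_β) / d)².
z_{α} + z_β = 1.960 + 1.282 = 3.242.
n = 2 × (3.242 / 0.99)² = 2 × 3.275² = 2 × 10.72 = 21.4.
Round up to the next whole participant.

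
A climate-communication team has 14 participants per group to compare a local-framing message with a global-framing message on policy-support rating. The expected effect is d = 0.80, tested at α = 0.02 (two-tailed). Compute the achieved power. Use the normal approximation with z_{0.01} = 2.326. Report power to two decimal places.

For two equal groups, power = Φ(d·√(n/2) − z_{α/2}).
d·√(n/2) = 0.80 × √(14/2) = 0.80 × 2.646 = 2.117.
z_β = 2.117 − 2.326 = -0.209.
Power = Φ(-0.209) = 0.417.

power ≈ 0.42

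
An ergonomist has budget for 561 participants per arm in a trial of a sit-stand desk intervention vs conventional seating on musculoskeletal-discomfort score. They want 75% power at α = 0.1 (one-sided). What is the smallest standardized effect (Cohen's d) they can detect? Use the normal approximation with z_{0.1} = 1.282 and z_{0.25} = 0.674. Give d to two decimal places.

For two independent groups of n = 561 each: d_min = (z_{α} + z_β)·√(2/n).
z-sum = 1.282 + 0.674 = 1.956.
d_min = 1.956 × √(2/561) = 1.956 × 0.0597 = 0.117.

d_min ≈ 0.12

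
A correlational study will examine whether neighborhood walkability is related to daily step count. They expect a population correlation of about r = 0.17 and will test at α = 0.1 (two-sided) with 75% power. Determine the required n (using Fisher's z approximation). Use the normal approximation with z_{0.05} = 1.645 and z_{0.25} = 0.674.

Fisher's z: C = ½·ln((1+r)/(1−r)) = ½·ln(1.4096) = 0.1717.
n = ((z_{α/2} + z_β)/C)² + 3.
(1.645 + 0.674) / 0.1717 = 2.319 / 0.1717 = 13.506.
n = 13.506² + 3 = 182.42 + 3 = 185.4.
Round up.

n = 186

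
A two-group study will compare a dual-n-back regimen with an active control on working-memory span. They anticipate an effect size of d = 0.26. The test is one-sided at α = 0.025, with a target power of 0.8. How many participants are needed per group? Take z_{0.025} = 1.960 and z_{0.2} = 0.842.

For two independent groups with equal n: n = 2·((z_{α} + z_β) / d)².
z_{α} + z_β = 1.960 + 0.842 = 2.802.
n = 2 × (2.802 / 0.26)² = 2 × 10.777² = 2 × 116.14 = 232.3.
Round up to the next whole participant.

n = 233 per group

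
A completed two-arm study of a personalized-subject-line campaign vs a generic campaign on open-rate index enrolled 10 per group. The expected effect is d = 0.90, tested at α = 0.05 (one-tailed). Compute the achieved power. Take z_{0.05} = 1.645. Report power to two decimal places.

power ≈ 0.64

For two equal groups, power = Φ(d·√(n/2) − z_{α}).
d·√(n/2) = 0.90 × √(10/2) = 0.90 × 2.236 = 2.012.
z_β = 2.012 − 1.645 = 0.367.
Power = Φ(0.367) = 0.643.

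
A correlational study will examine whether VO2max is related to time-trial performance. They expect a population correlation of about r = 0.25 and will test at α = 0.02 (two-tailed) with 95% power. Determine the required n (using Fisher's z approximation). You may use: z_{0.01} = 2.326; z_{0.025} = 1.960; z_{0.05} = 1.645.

n = 245

Fisher's z: C = ½·ln((1+r)/(1−r)) = ½·ln(1.6667) = 0.2554.
n = ((z_{α/2} + z_β)/C)² + 3.
(2.326 + 1.645) / 0.2554 = 3.971 / 0.2554 = 15.548.
n = 15.548² + 3 = 241.75 + 3 = 244.7.
Round up.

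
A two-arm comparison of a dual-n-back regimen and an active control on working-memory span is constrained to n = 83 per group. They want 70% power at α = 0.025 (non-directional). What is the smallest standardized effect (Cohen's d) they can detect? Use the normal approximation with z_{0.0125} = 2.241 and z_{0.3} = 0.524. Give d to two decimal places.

d_min ≈ 0.43

For two independent groups of n = 83 each: d_min = (z_{α/2} + z_β)·√(2/n).
z-sum = 2.241 + 0.524 = 2.765.
d_min = 2.765 × √(2/83) = 2.765 × 0.1552 = 0.429.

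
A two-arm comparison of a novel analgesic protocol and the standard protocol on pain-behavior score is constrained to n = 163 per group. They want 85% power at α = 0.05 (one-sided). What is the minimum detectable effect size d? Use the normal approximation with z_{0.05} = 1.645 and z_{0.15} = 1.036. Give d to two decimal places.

d_min ≈ 0.30

For two independent groups of n = 163 each: d_min = (z_{α} + z_β)·√(2/n).
z-sum = 1.645 + 1.036 = 2.681.
d_min = 2.681 × √(2/163) = 2.681 × 0.1108 = 0.297.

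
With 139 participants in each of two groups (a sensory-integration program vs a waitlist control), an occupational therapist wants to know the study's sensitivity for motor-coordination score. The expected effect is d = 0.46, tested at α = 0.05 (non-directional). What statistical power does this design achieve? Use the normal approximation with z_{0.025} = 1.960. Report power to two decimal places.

power ≈ 0.97

For two equal groups, power = Φ(d·√(n/2) − z_{α/2}).
d·√(n/2) = 0.46 × √(139/2) = 0.46 × 8.337 = 3.835.
z_β = 3.835 − 1.960 = 1.875.
Power = Φ(1.875) = 0.970.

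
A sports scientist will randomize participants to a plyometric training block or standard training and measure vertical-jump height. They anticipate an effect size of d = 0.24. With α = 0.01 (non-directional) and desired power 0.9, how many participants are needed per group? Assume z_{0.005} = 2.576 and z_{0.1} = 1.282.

For two independent groups with equal n: n = 2·((z_{α/2} + z_β) / d)².
z_{α/2} + z_β = 2.576 + 1.282 = 3.858.
n = 2 × (3.858 / 0.24)² = 2 × 16.075² = 2 × 258.41 = 516.8.
Round up to the next whole participant.

n = 517 per group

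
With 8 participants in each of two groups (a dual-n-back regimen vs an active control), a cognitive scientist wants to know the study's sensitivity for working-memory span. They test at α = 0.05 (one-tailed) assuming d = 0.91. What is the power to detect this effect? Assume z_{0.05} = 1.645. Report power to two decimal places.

For two equal groups, power = Φ(d·√(n/2) − z_{α}).
d·√(n/2) = 0.91 × √(8/2) = 0.91 × 2.000 = 1.820.
z_β = 1.820 − 1.645 = 0.175.
Power = Φ(0.175) = 0.569.

power ≈ 0.57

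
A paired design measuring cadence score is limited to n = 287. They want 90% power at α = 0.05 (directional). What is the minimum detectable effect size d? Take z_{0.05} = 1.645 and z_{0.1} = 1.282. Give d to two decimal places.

d_min ≈ 0.17

For a single sample (or paired design) of n = 287: d_min = (z_{α} + z_β)/√n.
z-sum = 1.645 + 1.282 = 2.927.
d_min = 2.927 / √287 = 2.927 / 16.941 = 0.173.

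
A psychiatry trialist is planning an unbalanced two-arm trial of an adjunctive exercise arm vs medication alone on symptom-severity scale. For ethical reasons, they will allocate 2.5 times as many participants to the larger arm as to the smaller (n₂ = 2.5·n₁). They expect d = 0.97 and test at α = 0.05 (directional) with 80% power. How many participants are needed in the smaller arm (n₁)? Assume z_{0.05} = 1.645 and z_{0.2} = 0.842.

n₁ = 10

With allocation ratio k = n₂/n₁ = 2.5, Var(x̄₁−x̄₂) = σ²(1/n₁ + 1/(k·n₁)) = σ²·(k+1)/(k·n₁).
So n₁ = (1 + 1/k)·((z_{α} + z_β)/d)² = 1.400 × (2.487/0.97)².
n₁ = 1.400 × 6.57 = 9.2.
Round up: n₁ = 10, giving n₂ = 2.5 × 10 = 25.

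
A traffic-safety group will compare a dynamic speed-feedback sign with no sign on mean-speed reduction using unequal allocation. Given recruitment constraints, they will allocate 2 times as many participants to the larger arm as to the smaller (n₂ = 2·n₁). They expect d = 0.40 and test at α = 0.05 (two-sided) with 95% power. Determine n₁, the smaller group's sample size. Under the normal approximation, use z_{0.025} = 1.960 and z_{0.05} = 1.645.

With allocation ratio k = n₂/n₁ = 2, Var(x̄₁−x̄₂) = σ²(1/n₁ + 1/(k·n₁)) = σ²·(k+1)/(k·n₁).
So n₁ = (1 + 1/k)·((z_{α/2} + z_β)/d)² = 1.500 × (3.605/0.40)².
n₁ = 1.500 × 81.23 = 121.8.
Round up: n₁ = 122, giving n₂ = 2 × 122 = 244.

n₁ = 122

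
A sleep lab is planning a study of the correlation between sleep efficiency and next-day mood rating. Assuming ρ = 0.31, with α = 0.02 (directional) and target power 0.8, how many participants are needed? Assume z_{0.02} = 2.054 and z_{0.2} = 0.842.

Fisher's z: C = ½·ln((1+r)/(1−r)) = ½·ln(1.8986) = 0.3205.
n = ((z_{α} + z_β)/C)² + 3.
(2.054 + 0.842) / 0.3205 = 2.896 / 0.3205 = 9.036.
n = 9.036² + 3 = 81.65 + 3 = 84.6.
Round up.

n = 85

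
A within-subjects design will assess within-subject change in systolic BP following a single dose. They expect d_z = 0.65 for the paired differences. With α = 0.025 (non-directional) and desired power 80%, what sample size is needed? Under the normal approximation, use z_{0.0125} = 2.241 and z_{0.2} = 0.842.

n = 23 pairs

For a paired (one-sample on differences) test: n = ((z_{α/2} + z_β) / d)².
z_{α/2} + z_β = 2.241 + 0.842 = 3.083.
n = (3.083 / 0.65)² = 4.743² = 22.50.
Round up.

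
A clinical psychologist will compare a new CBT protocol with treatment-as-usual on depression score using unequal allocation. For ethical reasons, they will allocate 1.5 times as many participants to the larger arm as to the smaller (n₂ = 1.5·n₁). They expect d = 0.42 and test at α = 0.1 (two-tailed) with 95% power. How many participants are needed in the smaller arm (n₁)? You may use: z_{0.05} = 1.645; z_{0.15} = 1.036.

With allocation ratio k = n₂/n₁ = 1.5, Var(x̄₁−x̄₂) = σ²(1/n₁ + 1/(k·n₁)) = σ²·(k+1)/(k·n₁).
So n₁ = (1 + 1/k)·((z_{α/2} + z_β)/d)² = 1.667 × (3.290/0.42)².
n₁ = 1.667 × 61.36 = 102.3.
Round up: n₁ = 103, giving n₂ = ⌈1.5 × 103⌉ = ⌈154.5⌉ = 155.

n₁ = 103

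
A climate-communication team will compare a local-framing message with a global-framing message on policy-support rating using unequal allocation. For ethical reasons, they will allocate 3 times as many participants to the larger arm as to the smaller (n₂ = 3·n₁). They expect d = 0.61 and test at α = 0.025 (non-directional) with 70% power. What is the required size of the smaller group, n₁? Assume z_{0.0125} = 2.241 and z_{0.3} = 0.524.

n₁ = 28

With allocation ratio k = n₂/n₁ = 3, Var(x̄₁−x̄₂) = σ²(1/n₁ + 1/(k·n₁)) = σ²·(k+1)/(k·n₁).
So n₁ = (1 + 1/k)·((z_{α/2} + z_β)/d)² = 1.333 × (2.765/0.61)².
n₁ = 1.333 × 20.55 = 27.4.
Round up: n₁ = 28, giving n₂ = 3 × 28 = 84.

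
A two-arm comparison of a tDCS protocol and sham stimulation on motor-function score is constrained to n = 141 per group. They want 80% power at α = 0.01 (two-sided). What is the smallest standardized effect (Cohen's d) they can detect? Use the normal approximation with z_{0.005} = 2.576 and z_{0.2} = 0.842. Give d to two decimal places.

d_min ≈ 0.41

For two independent groups of n = 141 each: d_min = (z_{α/2} + z_β)·√(2/n).
z-sum = 2.576 + 0.842 = 3.418.
d_min = 3.418 × √(2/141) = 3.418 × 0.1191 = 0.407.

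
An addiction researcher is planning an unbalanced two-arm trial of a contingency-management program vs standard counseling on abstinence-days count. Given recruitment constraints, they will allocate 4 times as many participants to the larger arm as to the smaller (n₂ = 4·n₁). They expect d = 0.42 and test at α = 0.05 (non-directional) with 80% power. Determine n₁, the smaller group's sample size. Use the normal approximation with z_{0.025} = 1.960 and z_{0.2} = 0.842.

With allocation ratio k = n₂/n₁ = 4, Var(x̄₁−x̄₂) = σ²(1/n₁ + 1/(k·n₁)) = σ²·(k+1)/(k·n₁).
So n₁ = (1 + 1/k)·((z_{α/2} + z_β)/d)² = 1.250 × (2.802/0.42)².
n₁ = 1.250 × 44.51 = 55.6.
Round up: n₁ = 56, giving n₂ = 4 × 56 = 224.

n₁ = 56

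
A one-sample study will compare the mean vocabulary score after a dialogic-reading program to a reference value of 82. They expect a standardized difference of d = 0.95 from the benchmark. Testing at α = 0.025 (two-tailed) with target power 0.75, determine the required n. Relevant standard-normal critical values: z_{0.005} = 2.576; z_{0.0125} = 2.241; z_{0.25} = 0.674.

n = 10

For a one-sample test: n = ((z_{α/2} + z_β) / d)².
z_{α/2} + z_β = 2.241 + 0.674 = 2.915.
n = (2.915 / 0.95)² = 3.068² = 9.42.
Round up.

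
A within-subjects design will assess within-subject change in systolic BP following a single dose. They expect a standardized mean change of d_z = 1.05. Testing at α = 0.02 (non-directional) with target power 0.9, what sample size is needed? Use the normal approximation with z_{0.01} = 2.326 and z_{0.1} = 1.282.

n = 12 pairs

For a paired (one-sample on differences) test: n = ((z_{α/2} + z_β) / d)².
z_{α/2} + z_β = 2.326 + 1.282 = 3.608.
n = (3.608 / 1.05)² = 3.436² = 11.81.
Round up.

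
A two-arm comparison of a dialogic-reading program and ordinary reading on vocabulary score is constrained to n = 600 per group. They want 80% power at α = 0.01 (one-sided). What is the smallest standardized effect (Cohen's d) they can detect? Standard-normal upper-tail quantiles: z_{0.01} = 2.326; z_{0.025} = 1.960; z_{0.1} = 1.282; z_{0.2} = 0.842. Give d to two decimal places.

d_min ≈ 0.18

For two independent groups of n = 600 each: d_min = (z_{α} + z_β)·√(2/n).
z-sum = 2.326 + 0.842 = 3.168.
d_min = 3.168 × √(2/600) = 3.168 × 0.0577 = 0.183.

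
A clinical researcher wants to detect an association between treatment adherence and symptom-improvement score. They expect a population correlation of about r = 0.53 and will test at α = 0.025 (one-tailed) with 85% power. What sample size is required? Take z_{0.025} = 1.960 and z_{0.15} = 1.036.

n = 29

Fisher's z: C = ½·ln((1+r)/(1−r)) = ½·ln(3.2553) = 0.5901.
n = ((z_{α} + z_β)/C)² + 3.
(1.960 + 1.036) / 0.5901 = 2.996 / 0.5901 = 5.077.
n = 5.077² + 3 = 25.78 + 3 = 28.8.
Round up.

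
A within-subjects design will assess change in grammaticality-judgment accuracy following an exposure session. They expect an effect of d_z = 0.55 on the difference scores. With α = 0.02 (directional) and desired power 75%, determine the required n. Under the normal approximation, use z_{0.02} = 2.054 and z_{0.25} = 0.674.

For a paired (one-sample on differences) test: n = ((z_{α} + z_β) / d)².
z_{α} + z_β = 2.054 + 0.674 = 2.728.
n = (2.728 / 0.55)² = 4.960² = 24.60.
Round up.

n = 25 pairs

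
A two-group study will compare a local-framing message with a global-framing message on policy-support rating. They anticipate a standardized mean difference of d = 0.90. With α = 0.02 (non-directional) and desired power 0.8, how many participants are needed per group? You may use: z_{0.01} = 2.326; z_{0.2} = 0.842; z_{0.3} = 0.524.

n = 25 per group

For two independent groups with equal n: n = 2·((z_{α/2} + z_β) / d)².
z_{α/2} + z_β = 2.326 + 0.842 = 3.168.
n = 2 × (3.168 / 0.90)² = 2 × 3.520² = 2 × 12.39 = 24.8.
Round up to the next whole participant.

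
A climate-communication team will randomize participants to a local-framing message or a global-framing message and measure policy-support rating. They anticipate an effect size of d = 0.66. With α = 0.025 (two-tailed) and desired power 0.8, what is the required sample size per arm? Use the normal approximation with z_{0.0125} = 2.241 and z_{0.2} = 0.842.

For two independent groups with equal n: n = 2·((z_{α/2} + z_β) / d)².
z_{α/2} + z_β = 2.241 + 0.842 = 3.083.
n = 2 × (3.083 / 0.66)² = 2 × 4.671² = 2 × 21.82 = 43.6.
Round up to the next whole participant.

n = 44 per group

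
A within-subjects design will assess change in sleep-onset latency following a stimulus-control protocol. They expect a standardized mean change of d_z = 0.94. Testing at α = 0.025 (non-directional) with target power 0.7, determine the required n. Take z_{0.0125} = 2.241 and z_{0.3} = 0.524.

n = 9 pairs

For a paired (one-sample on differences) test: n = ((z_{α/2} + z_β) / d)².
z_{α/2} + z_β = 2.241 + 0.524 = 2.765.
n = (2.765 / 0.94)² = 2.941² = 8.65.
Round up.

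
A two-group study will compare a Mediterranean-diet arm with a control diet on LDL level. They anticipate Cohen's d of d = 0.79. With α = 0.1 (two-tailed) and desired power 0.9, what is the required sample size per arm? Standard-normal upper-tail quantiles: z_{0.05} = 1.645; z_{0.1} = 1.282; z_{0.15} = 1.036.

n = 28 per group

For two independent groups with equal n: n = 2·((z_{α/2} + z_β) / d)².
z_{α/2} + z_β = 1.645 + 1.282 = 2.927.
n = 2 × (2.927 / 0.79)² = 2 × 3.705² = 2 × 13.73 = 27.5.
Round up to the next whole participant.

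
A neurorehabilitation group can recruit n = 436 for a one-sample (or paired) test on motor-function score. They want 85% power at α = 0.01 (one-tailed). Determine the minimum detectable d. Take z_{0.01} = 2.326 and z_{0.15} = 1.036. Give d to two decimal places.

For a single sample (or paired design) of n = 436: d_min = (z_{α} + z_β)/√n.
z-sum = 2.326 + 1.036 = 3.362.
d_min = 3.362 / √436 = 3.362 / 20.881 = 0.161.

d_min ≈ 0.16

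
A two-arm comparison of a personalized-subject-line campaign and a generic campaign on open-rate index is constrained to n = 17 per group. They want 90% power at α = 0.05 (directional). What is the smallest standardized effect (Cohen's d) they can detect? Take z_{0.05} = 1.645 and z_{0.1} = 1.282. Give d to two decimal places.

d_min ≈ 1.00

For two independent groups of n = 17 each: d_min = (z_{α} + z_β)·√(2/n).
z-sum = 1.645 + 1.282 = 2.927.
d_min = 2.927 × √(2/17) = 2.927 × 0.3430 = 1.004.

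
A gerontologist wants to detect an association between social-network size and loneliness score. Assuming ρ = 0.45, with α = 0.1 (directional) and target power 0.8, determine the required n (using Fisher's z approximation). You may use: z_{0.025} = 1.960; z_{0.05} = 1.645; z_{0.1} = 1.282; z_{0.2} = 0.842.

Fisher's z: C = ½·ln((1+r)/(1−r)) = ½·ln(2.6364) = 0.4847.
n = ((z_{α} + z_β)/C)² + 3.
(1.282 + 0.842) / 0.4847 = 2.124 / 0.4847 = 4.382.
n = 4.382² + 3 = 19.20 + 3 = 22.2.
Round up.

n = 23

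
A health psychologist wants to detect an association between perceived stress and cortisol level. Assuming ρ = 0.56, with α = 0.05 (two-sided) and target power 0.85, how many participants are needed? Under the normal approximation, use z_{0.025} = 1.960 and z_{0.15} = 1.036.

Fisher's z: C = ½·ln((1+r)/(1−r)) = ½·ln(3.5455) = 0.6328.
n = ((z_{α/2} + z_β)/C)² + 3.
(1.960 + 1.036) / 0.6328 = 2.996 / 0.6328 = 4.735.
n = 4.735² + 3 = 22.42 + 3 = 25.4.
Round up.

n = 26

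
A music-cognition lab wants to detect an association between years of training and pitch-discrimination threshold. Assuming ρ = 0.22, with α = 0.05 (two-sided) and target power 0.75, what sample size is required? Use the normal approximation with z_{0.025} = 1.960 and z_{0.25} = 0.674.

n = 142

Fisher's z: C = ½·ln((1+r)/(1−r)) = ½·ln(1.5641) = 0.2237.
n = ((z_{α/2} + z_β)/C)² + 3.
(1.960 + 0.674) / 0.2237 = 2.634 / 0.2237 = 11.775.
n = 11.775² + 3 = 138.64 + 3 = 141.6.
Round up.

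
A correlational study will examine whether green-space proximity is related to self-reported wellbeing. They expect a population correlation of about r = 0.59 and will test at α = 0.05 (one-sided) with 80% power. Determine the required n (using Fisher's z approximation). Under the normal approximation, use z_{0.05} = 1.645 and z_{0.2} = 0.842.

n = 17

Fisher's z: C = ½·ln((1+r)/(1−r)) = ½·ln(3.8780) = 0.6777.
n = ((z_{α} + z_β)/C)² + 3.
(1.645 + 0.842) / 0.6777 = 2.487 / 0.6777 = 3.670.
n = 3.670² + 3 = 13.47 + 3 = 16.5.
Round up.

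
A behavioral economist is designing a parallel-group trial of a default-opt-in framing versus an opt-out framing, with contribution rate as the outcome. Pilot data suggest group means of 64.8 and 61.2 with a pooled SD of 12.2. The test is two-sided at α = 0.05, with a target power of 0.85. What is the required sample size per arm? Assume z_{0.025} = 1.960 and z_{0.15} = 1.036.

n = 207 per group

Cohen's d = |M₁ − M₂| / SD_pooled = |64.8 − 61.2| / 12.2 = 3.6 / 12.2 = 0.295.
For two independent groups with equal n: n = 2·((z_{α/2} + z_β) / d)².
z_{α/2} + z_β = 1.960 + 1.036 = 2.996.
n = 2 × (2.996 / 0.295)² = 2 × 10.156² = 2 × 103.14 = 206.3.
Round up to the next whole participant.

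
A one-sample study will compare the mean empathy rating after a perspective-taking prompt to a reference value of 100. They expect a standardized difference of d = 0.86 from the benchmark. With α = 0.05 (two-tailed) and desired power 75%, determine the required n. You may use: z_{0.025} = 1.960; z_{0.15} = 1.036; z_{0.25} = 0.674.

For a one-sample test: n = ((z_{α/2} + z_β) / d)².
z_{α/2} + z_β = 1.960 + 0.674 = 2.634.
n = (2.634 / 0.86)² = 3.063² = 9.38.
Round up.

n = 10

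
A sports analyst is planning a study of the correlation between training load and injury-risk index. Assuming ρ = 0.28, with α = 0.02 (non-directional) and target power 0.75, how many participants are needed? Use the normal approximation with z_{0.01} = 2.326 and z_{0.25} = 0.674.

n = 112

Fisher's z: C = ½·ln((1+r)/(1−r)) = ½·ln(1.7778) = 0.2877.
n = ((z_{α/2} + z_β)/C)² + 3.
(2.326 + 0.674) / 0.2877 = 3.000 / 0.2877 = 10.428.
n = 10.428² + 3 = 108.73 + 3 = 111.7.
Round up.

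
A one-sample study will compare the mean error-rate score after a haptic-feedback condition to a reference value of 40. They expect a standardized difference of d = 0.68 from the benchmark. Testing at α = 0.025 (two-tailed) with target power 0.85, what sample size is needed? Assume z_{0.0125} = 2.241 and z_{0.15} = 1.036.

For a one-sample test: n = ((z_{α/2} + z_β) / d)².
z_{α/2} + z_β = 2.241 + 1.036 = 3.277.
n = (3.277 / 0.68)² = 4.819² = 23.22.
Round up.

n = 24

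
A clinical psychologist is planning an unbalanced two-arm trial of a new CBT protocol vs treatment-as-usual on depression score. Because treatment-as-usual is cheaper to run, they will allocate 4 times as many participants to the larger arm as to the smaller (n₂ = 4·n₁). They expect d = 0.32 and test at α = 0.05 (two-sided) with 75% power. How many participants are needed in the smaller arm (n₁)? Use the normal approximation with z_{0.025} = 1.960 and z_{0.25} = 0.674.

n₁ = 85

With allocation ratio k = n₂/n₁ = 4, Var(x̄₁−x̄₂) = σ²(1/n₁ + 1/(k·n₁)) = σ²·(k+1)/(k·n₁).
So n₁ = (1 + 1/k)·((z_{α/2} + z_β)/d)² = 1.250 × (2.634/0.32)².
n₁ = 1.250 × 67.75 = 84.7.
Round up: n₁ = 85, giving n₂ = 4 × 85 = 340.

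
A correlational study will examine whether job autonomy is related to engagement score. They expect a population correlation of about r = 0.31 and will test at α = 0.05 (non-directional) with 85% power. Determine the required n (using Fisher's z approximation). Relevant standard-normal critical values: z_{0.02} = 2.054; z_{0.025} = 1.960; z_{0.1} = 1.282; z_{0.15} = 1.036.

n = 91

Fisher's z: C = ½·ln((1+r)/(1−r)) = ½·ln(1.8986) = 0.3205.
n = ((z_{α/2} + z_β)/C)² + 3.
(1.960 + 1.036) / 0.3205 = 2.996 / 0.3205 = 9.348.
n = 9.348² + 3 = 87.38 + 3 = 90.4.
Round up.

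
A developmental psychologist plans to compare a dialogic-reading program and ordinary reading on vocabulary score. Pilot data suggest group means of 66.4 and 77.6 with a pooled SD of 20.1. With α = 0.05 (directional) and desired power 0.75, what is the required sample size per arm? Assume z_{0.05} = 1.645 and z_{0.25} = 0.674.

n = 35 per group

Cohen's d = |M₁ − M₂| / SD_pooled = |66.4 − 77.6| / 20.1 = 11.2 / 20.1 = 0.557.
For two independent groups with equal n: n = 2·((z_{α} + z_β) / d)².
z_{α} + z_β = 1.645 + 0.674 = 2.319.
n = 2 × (2.319 / 0.557)² = 2 × 4.163² = 2 × 17.33 = 34.7.
Round up to the next whole participant.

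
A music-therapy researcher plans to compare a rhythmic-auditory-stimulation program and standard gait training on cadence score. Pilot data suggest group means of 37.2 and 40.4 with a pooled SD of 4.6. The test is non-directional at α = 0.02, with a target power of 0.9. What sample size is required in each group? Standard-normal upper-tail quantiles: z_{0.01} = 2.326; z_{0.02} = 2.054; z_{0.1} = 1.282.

n = 54 per group

Cohen's d = |M₁ − M₂| / SD_pooled = |37.2 − 40.4| / 4.6 = 3.2 / 4.6 = 0.696.
For two independent groups with equal n: n = 2·((z_{α/2} + z_β) / d)².
z_{α/2} + z_β = 2.326 + 1.282 = 3.608.
n = 2 × (3.608 / 0.696)² = 2 × 5.184² = 2 × 26.87 = 53.7.
Round up to the next whole participant.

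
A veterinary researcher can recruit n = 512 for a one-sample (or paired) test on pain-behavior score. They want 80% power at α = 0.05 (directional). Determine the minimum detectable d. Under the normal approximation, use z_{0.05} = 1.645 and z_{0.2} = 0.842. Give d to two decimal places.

d_min ≈ 0.11

For a single sample (or paired design) of n = 512: d_min = (z_{α} + z_β)/√n.
z-sum = 1.645 + 0.842 = 2.487.
d_min = 2.487 / √512 = 2.487 / 22.627 = 0.110.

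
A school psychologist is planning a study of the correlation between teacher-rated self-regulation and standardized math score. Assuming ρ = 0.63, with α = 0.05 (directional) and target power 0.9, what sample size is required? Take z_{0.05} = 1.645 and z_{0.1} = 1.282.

n = 19

Fisher's z: C = ½·ln((1+r)/(1−r)) = ½·ln(4.4054) = 0.7414.
n = ((z_{α} + z_β)/C)² + 3.
(1.645 + 1.282) / 0.7414 = 2.927 / 0.7414 = 3.948.
n = 3.948² + 3 = 15.59 + 3 = 18.6.
Round up.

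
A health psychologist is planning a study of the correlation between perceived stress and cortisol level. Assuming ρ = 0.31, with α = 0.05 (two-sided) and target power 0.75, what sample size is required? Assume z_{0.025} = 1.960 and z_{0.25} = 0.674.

n = 71

Fisher's z: C = ½·ln((1+r)/(1−r)) = ½·ln(1.8986) = 0.3205.
n = ((z_{α/2} + z_β)/C)² + 3.
(1.960 + 0.674) / 0.3205 = 2.634 / 0.3205 = 8.218.
n = 8.218² + 3 = 67.54 + 3 = 70.5.
Round up.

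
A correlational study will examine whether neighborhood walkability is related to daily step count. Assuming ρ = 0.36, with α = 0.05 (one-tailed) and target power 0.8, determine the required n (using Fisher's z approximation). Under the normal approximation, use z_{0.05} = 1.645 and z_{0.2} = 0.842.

Fisher's z: C = ½·ln((1+r)/(1−r)) = ½·ln(2.1250) = 0.3769.
n = ((z_{α} + z_β)/C)² + 3.
(1.645 + 0.842) / 0.3769 = 2.487 / 0.3769 = 6.599.
n = 6.599² + 3 = 43.54 + 3 = 46.5.
Round up.

n = 47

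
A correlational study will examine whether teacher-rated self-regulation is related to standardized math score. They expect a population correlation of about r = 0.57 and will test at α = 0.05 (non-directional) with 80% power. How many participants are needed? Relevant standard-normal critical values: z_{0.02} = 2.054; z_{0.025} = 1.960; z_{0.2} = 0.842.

n = 22

Fisher's z: C = ½·ln((1+r)/(1−r)) = ½·ln(3.6512) = 0.6475.
n = ((z_{α/2} + z_β)/C)² + 3.
(1.960 + 0.842) / 0.6475 = 2.802 / 0.6475 = 4.327.
n = 4.327² + 3 = 18.73 + 3 = 21.7.
Round up.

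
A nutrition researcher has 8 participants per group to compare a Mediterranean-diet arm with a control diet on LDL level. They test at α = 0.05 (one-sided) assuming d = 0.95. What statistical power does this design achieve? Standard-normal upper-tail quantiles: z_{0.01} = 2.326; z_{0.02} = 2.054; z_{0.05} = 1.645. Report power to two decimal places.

power ≈ 0.60

For two equal groups, power = Φ(d·√(n/2) − z_{α}).
d·√(n/2) = 0.95 × √(8/2) = 0.95 × 2.000 = 1.900.
z_β = 1.900 − 1.645 = 0.255.
Power = Φ(0.255) = 0.601.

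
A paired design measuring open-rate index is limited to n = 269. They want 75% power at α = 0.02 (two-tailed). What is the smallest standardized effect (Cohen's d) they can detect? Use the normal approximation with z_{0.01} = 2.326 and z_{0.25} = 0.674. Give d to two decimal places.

d_min ≈ 0.18

For a single sample (or paired design) of n = 269: d_min = (z_{α/2} + z_β)/√n.
z-sum = 2.326 + 0.674 = 3.000.
d_min = 3.000 / √269 = 3.000 / 16.401 = 0.183.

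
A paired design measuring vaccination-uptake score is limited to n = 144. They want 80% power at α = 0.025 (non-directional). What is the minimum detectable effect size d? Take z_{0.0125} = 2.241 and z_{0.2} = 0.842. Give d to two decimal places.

d_min ≈ 0.26

For a single sample (or paired design) of n = 144: d_min = (z_{α/2} + z_β)/√n.
z-sum = 2.241 + 0.842 = 3.083.
d_min = 3.083 / √144 = 3.083 / 12.000 = 0.257.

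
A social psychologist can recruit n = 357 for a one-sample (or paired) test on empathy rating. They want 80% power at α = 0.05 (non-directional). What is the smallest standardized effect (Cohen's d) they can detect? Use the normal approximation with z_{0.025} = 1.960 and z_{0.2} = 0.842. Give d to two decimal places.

For a single sample (or paired design) of n = 357: d_min = (z_{α/2} + z_β)/√n.
z-sum = 1.960 + 0.842 = 2.802.
d_min = 2.802 / √357 = 2.802 / 18.894 = 0.148.

d_min ≈ 0.15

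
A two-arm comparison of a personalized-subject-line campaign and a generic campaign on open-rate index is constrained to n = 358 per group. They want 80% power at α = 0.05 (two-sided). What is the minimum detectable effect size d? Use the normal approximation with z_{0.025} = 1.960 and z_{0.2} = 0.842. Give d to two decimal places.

For two independent groups of n = 358 each: d_min = (z_{α/2} + z_β)·√(2/n).
z-sum = 1.960 + 0.842 = 2.802.
d_min = 2.802 × √(2/358) = 2.802 × 0.0747 = 0.209.

d_min ≈ 0.21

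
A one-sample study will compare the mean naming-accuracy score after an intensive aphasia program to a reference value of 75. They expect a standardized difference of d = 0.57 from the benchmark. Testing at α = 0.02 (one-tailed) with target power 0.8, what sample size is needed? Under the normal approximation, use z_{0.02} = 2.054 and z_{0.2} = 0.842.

n = 26

For a one-sample test: n = ((z_{α} + z_β) / d)².
z_{α} + z_β = 2.054 + 0.842 = 2.896.
n = (2.896 / 0.57)² = 5.081² = 25.81.
Round up.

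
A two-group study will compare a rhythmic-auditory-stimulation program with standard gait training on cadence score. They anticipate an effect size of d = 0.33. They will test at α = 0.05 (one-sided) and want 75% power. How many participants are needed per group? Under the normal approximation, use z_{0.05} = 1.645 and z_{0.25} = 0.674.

For two independent groups with equal n: n = 2·((z_{α} + z_β) / d)².
z_{α} + z_β = 1.645 + 0.674 = 2.319.
n = 2 × (2.319 / 0.33)² = 2 × 7.027² = 2 × 49.38 = 98.8.
Round up to the next whole participant.

n = 99 per group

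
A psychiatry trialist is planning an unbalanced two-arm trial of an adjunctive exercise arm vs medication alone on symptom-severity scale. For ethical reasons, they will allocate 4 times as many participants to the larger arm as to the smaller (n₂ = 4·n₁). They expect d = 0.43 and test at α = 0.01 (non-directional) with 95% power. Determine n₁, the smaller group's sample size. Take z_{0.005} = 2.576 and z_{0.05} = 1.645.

n₁ = 121

With allocation ratio k = n₂/n₁ = 4, Var(x̄₁−x̄₂) = σ²(1/n₁ + 1/(k·n₁)) = σ²·(k+1)/(k·n₁).
So n₁ = (1 + 1/k)·((z_{α/2} + z_β)/d)² = 1.250 × (4.221/0.43)².
n₁ = 1.250 × 96.36 = 120.4.
Round up: n₁ = 121, giving n₂ = 4 × 121 = 484.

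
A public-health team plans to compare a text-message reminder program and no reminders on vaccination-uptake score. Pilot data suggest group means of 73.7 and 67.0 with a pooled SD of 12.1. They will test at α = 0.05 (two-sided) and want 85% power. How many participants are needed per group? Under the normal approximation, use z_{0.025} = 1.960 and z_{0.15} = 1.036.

n = 59 per group

Cohen's d = |M₁ − M₂| / SD_pooled = |73.7 − 67.0| / 12.1 = 6.7 / 12.1 = 0.554.
For two independent groups with equal n: n = 2·((z_{α/2} + z_β) / d)².
z_{α/2} + z_β = 1.960 + 1.036 = 2.996.
n = 2 × (2.996 / 0.554)² = 2 × 5.408² = 2 × 29.25 = 58.5.
Round up to the next whole participant.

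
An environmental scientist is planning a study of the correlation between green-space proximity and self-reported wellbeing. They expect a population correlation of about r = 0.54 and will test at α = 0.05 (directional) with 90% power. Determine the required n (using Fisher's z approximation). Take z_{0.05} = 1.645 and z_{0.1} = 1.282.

Fisher's z: C = ½·ln((1+r)/(1−r)) = ½·ln(3.3478) = 0.6042.
n = ((z_{α} + z_β)/C)² + 3.
(1.645 + 1.282) / 0.6042 = 2.927 / 0.6042 = 4.844.
n = 4.844² + 3 = 23.47 + 3 = 26.5.
Round up.

n = 27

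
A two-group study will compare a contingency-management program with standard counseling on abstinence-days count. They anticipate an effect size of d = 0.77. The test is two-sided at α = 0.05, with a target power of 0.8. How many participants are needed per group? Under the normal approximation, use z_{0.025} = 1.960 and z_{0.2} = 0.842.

For two independent groups with equal n: n = 2·((z_{α/2} + z_β) / d)².
z_{α/2} + z_β = 1.960 + 0.842 = 2.802.
n = 2 × (2.802 / 0.77)² = 2 × 3.639² = 2 × 13.24 = 26.5.
Round up to the next whole participant.

n = 27 per group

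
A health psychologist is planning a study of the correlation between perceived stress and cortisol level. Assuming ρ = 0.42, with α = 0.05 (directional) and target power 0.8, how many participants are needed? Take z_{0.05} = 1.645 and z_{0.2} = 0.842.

Fisher's z: C = ½·ln((1+r)/(1−r)) = ½·ln(2.4483) = 0.4477.
n = ((z_{α} + z_β)/C)² + 3.
(1.645 + 0.842) / 0.4477 = 2.487 / 0.4477 = 5.555.
n = 5.555² + 3 = 30.86 + 3 = 33.9.
Round up.

n = 34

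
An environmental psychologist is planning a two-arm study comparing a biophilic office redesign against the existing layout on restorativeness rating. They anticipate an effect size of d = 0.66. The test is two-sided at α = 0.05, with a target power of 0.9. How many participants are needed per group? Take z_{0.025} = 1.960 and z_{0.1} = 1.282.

For two independent groups with equal n: n = 2·((z_{α/2} + z_β) / d)².
z_{α/2} + z_β = 1.960 + 1.282 = 3.242.
n = 2 × (3.242 / 0.66)² = 2 × 4.912² = 2 × 24.13 = 48.3.
Round up to the next whole participant.

n = 49 per group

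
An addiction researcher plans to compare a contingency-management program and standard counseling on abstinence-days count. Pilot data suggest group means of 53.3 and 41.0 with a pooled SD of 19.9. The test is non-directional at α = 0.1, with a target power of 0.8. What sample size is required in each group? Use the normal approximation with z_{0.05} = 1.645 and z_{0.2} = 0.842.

n = 33 per group

Cohen's d = |M₁ − M₂| / SD_pooled = |53.3 − 41.0| / 19.9 = 12.3 / 19.9 = 0.618.
For two independent groups with equal n: n = 2·((z_{α/2} + z_β) / d)².
z_{α/2} + z_β = 1.645 + 0.842 = 2.487.
n = 2 × (2.487 / 0.618)² = 2 × 4.024² = 2 × 16.19 = 32.4.
Round up to the next whole participant.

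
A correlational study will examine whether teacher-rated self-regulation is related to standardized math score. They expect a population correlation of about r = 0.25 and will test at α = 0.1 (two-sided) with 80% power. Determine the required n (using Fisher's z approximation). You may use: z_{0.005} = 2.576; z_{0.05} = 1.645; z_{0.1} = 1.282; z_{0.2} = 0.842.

n = 98

Fisher's z: C = ½·ln((1+r)/(1−r)) = ½·ln(1.6667) = 0.2554.
n = ((z_{α/2} + z_β)/C)² + 3.
(1.645 + 0.842) / 0.2554 = 2.487 / 0.2554 = 9.738.
n = 9.738² + 3 = 94.82 + 3 = 97.8.
Round up.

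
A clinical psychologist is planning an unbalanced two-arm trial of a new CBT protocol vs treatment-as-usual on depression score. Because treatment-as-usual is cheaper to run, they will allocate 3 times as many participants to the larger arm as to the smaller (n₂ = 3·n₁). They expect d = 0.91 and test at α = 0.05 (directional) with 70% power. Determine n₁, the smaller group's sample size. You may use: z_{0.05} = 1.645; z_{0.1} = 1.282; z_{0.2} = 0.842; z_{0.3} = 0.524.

n₁ = 8

With allocation ratio k = n₂/n₁ = 3, Var(x̄₁−x̄₂) = σ²(1/n₁ + 1/(k·n₁)) = σ²·(k+1)/(k·n₁).
So n₁ = (1 + 1/k)·((z_{α} + z_β)/d)² = 1.333 × (2.169/0.91)².
n₁ = 1.333 × 5.68 = 7.6.
Round up: n₁ = 8, giving n₂ = 3 × 8 = 24.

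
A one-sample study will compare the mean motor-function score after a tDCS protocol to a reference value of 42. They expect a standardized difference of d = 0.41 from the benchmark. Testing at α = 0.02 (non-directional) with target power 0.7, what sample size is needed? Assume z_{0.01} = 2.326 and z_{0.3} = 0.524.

n = 49

For a one-sample test: n = ((z_{α/2} + z_β) / d)².
z_{α/2} + z_β = 2.326 + 0.524 = 2.850.
n = (2.850 / 0.41)² = 6.951² = 48.32.
Round up.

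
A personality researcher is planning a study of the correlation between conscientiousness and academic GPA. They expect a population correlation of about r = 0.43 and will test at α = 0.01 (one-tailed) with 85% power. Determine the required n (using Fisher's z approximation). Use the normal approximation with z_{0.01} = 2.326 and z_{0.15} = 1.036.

n = 57

Fisher's z: C = ½·ln((1+r)/(1−r)) = ½·ln(2.5088) = 0.4599.
n = ((z_{α} + z_β)/C)² + 3.
(2.326 + 1.036) / 0.4599 = 3.362 / 0.4599 = 7.310.
n = 7.310² + 3 = 53.44 + 3 = 56.4.
Round up.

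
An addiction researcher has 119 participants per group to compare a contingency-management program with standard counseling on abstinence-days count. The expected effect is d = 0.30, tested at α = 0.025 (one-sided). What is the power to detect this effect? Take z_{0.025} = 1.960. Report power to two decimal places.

power ≈ 0.64

For two equal groups, power = Φ(d·√(n/2) − z_{α}).
d·√(n/2) = 0.30 × √(119/2) = 0.30 × 7.714 = 2.314.
z_β = 2.314 − 1.960 = 0.354.
Power = Φ(0.354) = 0.638.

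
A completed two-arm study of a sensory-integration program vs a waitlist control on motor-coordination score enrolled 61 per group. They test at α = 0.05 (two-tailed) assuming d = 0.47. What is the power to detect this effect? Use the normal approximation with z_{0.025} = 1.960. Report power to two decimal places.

For two equal groups, power = Φ(d·√(n/2) − z_{α/2}).
d·√(n/2) = 0.47 × √(61/2) = 0.47 × 5.523 = 2.596.
z_β = 2.596 − 1.960 = 0.636.
Power = Φ(0.636) = 0.738.

power ≈ 0.74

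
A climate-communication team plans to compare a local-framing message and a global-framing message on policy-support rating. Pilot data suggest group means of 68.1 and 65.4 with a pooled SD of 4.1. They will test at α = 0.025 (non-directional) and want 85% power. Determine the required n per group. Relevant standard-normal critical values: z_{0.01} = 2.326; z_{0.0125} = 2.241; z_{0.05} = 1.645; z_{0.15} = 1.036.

Cohen's d = |M₁ − M₂| / SD_pooled = |68.1 − 65.4| / 4.1 = 2.7 / 4.1 = 0.659.
For two independent groups with equal n: n = 2·((z_{α/2} + z_β) / d)².
z_{α/2} + z_β = 2.241 + 1.036 = 3.277.
n = 2 × (3.277 / 0.659)² = 2 × 4.973² = 2 × 24.73 = 49.5.
Round up to the next whole participant.

n = 50 per group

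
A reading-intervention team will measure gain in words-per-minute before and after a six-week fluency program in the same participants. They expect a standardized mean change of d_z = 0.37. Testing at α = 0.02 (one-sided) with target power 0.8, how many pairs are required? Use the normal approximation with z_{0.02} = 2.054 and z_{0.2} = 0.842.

n = 62 pairs

For a paired (one-sample on differences) test: n = ((z_{α} + z_β) / d)².
z_{α} + z_β = 2.054 + 0.842 = 2.896.
n = (2.896 / 0.37)² = 7.827² = 61.26.
Round up.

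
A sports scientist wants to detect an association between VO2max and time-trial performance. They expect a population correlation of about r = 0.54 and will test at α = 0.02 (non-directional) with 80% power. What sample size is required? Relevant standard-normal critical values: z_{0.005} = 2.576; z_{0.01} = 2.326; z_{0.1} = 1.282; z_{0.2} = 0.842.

n = 31

Fisher's z: C = ½·ln((1+r)/(1−r)) = ½·ln(3.3478) = 0.6042.
n = ((z_{α/2} + z_β)/C)² + 3.
(2.326 + 0.842) / 0.6042 = 3.168 / 0.6042 = 5.243.
n = 5.243² + 3 = 27.49 + 3 = 30.5.
Round up.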